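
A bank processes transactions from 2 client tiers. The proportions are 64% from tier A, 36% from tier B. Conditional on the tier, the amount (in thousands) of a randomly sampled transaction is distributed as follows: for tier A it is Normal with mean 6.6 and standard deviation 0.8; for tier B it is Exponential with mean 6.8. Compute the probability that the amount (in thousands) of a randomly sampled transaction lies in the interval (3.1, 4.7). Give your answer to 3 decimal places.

Conditional on each tier, P(3.1 < X < 4.7): A: 0.0087684; B: 0.132902.
By total probability, P(3.1 < X < 4.7) = 0.64·0.0087684 + 0.36·0.132902 = 0.0534565.

0.053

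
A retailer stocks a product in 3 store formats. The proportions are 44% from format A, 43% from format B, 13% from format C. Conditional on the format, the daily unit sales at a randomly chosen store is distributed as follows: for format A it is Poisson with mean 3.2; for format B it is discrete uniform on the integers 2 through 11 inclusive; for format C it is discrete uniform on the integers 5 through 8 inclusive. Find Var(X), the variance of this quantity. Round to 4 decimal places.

Per component, A: μ=3.2, E[X²]=13.44; B: μ=6.5, E[X²]=50.5; C: μ=6.5, E[X²]=43.5.
E[X] = 0.44·3.2 + 0.43·6.5 + 0.13·6.5 = 5.048.
E[X²] = 0.44·13.44 + 0.43·50.5 + 0.13·43.5 = 33.2836.
Var(X) = E[X²] − (E[X])² = 33.2836 − 25.4823 = 7.8013.

7.8013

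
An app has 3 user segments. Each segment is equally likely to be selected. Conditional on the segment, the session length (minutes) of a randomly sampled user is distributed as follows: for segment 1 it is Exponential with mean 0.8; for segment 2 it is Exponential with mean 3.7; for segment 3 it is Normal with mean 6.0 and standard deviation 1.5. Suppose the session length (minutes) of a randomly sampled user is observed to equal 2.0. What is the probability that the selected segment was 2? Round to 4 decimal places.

0.5882

Likelihoods f(2.0 | ·): 1: 0.102606; 2: 0.157414; 3: 0.00759732.
Posterior ∝ prior × likelihood. Numerator for 2: 0.333333·0.157414 = 0.0524715.
Normalizing constant: 0.333333·0.102606 + 0.333333·0.157414 + 0.333333·0.00759732 = 0.089206.
P(2 | observation) = 0.0524715 / 0.089206 = 0.588206.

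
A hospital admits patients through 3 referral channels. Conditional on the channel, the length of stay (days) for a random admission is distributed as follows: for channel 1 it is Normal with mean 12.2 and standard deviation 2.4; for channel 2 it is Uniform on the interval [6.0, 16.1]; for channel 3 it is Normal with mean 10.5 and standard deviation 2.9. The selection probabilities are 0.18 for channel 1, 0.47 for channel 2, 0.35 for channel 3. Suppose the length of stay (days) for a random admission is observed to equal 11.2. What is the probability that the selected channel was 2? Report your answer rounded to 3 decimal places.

0.385

Likelihoods f(11.2 | ·): 1: 0.152405; 2: 0.0990099; 3: 0.133617.
Posterior ∝ prior × likelihood. Numerator for 2: 0.47·0.0990099 = 0.0465347.
Normalizing constant: 0.18·0.152405 + 0.47·0.0990099 + 0.35·0.133617 = 0.120733.
P(2 | observation) = 0.0465347 / 0.120733 = 0.385433.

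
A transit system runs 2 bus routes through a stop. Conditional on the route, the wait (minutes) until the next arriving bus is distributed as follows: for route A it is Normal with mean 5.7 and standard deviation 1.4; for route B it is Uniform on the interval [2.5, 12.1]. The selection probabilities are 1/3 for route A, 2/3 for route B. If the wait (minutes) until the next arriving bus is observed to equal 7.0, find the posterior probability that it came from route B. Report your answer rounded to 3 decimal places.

0.529

Likelihoods f(7.0 | ·): A: 0.18516; B: 0.104167.
Posterior ∝ prior × likelihood. Numerator for B: 0.666667·0.104167 = 0.0694444.
Normalizing constant: 0.333333·0.18516 + 0.666667·0.104167 = 0.131165.
P(B | observation) = 0.0694444 / 0.131165 = 0.529445.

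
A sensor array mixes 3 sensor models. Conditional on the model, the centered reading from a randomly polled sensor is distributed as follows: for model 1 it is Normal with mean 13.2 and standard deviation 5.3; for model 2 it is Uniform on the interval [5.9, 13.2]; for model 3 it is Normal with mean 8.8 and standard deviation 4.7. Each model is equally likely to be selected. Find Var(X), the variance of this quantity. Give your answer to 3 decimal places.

Per component, 1: μ=13.2, E[X²]=202.33; 2: μ=9.55, E[X²]=95.6433; 3: μ=8.8, E[X²]=99.53.
E[X] = 0.333333·13.2 + 0.333333·9.55 + 0.333333·8.8 = 10.5167.
E[X²] = 0.333333·202.33 + 0.333333·95.6433 + 0.333333·99.53 = 132.501.
Var(X) = E[X²] − (E[X])² = 132.501 − 110.6 = 21.9008.

21.901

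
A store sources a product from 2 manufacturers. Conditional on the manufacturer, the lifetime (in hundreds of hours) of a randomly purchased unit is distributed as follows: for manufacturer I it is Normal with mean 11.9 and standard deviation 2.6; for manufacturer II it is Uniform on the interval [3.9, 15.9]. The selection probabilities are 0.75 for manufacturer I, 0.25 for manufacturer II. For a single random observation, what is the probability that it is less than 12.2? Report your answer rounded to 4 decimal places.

0.5824

Conditional on each manufacturer, P(X < 12.2): I: 0.54593; II: 0.691667.
By total probability, P(X < 12.2) = 0.75·0.54593 + 0.25·0.691667 = 0.582364.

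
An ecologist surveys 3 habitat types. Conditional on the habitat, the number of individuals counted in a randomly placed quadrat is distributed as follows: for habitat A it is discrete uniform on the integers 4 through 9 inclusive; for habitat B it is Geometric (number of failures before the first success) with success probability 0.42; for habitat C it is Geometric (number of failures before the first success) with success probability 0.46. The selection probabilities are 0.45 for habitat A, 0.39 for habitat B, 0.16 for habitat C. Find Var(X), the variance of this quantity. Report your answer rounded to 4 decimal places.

Per component, A: μ=6.5, E[X²]=45.1667; B: μ=1.38095, E[X²]=5.19501; C: μ=1.17391, E[X²]=3.93006.
E[X] = 0.45·6.5 + 0.39·1.38095 + 0.16·1.17391 = 3.6514.
E[X²] = 0.45·45.1667 + 0.39·5.19501 + 0.16·3.93006 = 22.9799.
Var(X) = E[X²] − (E[X])² = 22.9799 − 13.3327 = 9.64716.

9.6472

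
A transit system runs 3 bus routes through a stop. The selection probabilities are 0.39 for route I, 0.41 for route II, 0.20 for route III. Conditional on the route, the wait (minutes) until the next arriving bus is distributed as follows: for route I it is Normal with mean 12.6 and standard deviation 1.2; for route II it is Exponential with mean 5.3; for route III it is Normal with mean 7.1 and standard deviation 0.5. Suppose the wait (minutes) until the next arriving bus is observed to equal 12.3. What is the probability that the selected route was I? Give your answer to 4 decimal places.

0.9430

Likelihoods f(12.3 | ·): I: 0.322223; II: 0.0185282; III: 2.60192e-24.
Posterior ∝ prior × likelihood. Numerator for I: 0.39·0.322223 = 0.125667.
Normalizing constant: 0.39·0.322223 + 0.41·0.0185282 + 0.2·2.60192e-24 = 0.133264.
P(I | observation) = 0.125667 / 0.133264 = 0.942996.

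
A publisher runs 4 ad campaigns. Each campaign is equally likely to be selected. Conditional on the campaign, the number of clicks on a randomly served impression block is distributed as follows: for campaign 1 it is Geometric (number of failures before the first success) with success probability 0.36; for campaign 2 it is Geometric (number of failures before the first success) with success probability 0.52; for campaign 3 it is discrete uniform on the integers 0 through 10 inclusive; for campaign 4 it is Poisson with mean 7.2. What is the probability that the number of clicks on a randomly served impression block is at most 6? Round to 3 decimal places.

Conditional on each campaign, P(X ≤ 6): 1: 0.95602; 2: 0.994129; 3: 0.636364; 4: 0.420356.
By total probability, P(X ≤ 6) = 0.25·0.95602 + 0.25·0.994129 + 0.25·0.636364 + 0.25·0.420356 = 0.751717.

0.752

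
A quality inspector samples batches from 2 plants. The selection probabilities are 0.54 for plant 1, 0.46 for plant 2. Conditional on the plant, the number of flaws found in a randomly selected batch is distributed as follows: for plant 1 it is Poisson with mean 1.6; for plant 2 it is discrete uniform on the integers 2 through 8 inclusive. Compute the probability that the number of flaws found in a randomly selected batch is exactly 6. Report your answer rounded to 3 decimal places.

Conditional on each plant, P(X = 6): 1: 0.00470453; 2: 0.142857.
By total probability, P(X = 6) = 0.54·0.00470453 + 0.46·0.142857 = 0.0682547.

0.068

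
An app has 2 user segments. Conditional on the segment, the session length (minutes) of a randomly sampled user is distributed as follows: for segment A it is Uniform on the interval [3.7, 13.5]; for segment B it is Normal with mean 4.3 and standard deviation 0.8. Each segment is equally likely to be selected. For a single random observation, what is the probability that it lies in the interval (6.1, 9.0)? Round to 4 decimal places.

0.1541

Conditional on each segment, P(6.1 < X < 9.0): A: 0.295918; B: 0.0122245.
By total probability, P(6.1 < X < 9.0) = 0.5·0.295918 + 0.5·0.0122245 = 0.154071.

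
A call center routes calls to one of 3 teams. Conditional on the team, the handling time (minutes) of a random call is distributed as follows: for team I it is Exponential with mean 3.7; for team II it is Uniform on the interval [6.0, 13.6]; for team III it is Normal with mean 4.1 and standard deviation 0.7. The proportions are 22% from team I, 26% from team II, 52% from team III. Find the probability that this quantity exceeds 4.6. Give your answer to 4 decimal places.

0.4470

Conditional on each team, P(X > 4.6): I: 0.288447; II: 1; III: 0.237525.
By total probability, P(X > 4.6) = 0.22·0.288447 + 0.26·1 + 0.52·0.237525 = 0.446972.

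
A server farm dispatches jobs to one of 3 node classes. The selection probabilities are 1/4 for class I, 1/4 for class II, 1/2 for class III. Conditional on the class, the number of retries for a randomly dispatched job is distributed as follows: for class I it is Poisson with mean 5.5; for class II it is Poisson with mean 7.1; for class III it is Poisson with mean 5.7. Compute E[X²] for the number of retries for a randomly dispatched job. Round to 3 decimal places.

42.410

For each component E[X²] = Var + (mean)², giving I: 35.75; II: 57.51; III: 38.19.
Overall E[X²] = 0.25·35.75 + 0.25·57.51 + 0.5·38.19 = 42.41.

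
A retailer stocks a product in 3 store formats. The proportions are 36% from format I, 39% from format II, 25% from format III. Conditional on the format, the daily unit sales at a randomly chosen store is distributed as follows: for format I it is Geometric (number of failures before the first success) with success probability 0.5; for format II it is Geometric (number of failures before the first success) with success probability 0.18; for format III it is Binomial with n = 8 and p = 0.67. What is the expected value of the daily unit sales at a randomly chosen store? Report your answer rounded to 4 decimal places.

3.4767

Component means — I: 1; II: 4.55556; III: 5.36.
E[X] = 0.36·1 + 0.39·4.55556 + 0.25·5.36 = 3.47667.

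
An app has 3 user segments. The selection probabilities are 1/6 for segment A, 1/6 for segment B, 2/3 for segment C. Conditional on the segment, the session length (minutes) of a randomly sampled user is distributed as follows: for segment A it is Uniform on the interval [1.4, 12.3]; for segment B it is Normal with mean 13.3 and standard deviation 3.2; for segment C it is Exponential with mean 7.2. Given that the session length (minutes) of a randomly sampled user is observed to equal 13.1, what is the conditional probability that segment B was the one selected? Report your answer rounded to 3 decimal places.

0.580

Likelihoods f(13.1 | ·): A: 0; B: 0.124426; C: 0.0225161.
Posterior ∝ prior × likelihood. Numerator for B: 0.166667·0.124426 = 0.0207377.
Normalizing constant: 0.166667·0 + 0.166667·0.124426 + 0.666667·0.0225161 = 0.0357484.
P(B | observation) = 0.0207377 / 0.0357484 = 0.580101.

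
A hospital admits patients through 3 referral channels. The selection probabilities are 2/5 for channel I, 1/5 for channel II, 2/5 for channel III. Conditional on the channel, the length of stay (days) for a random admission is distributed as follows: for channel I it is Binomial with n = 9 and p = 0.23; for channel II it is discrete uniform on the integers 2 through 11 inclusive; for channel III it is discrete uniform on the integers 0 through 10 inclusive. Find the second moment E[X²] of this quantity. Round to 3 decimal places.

26.452

For each component E[X²] = Var + (mean)², giving I: 5.8788; II: 50.5; III: 35.
Overall E[X²] = 0.4·5.8788 + 0.2·50.5 + 0.4·35 = 26.4515.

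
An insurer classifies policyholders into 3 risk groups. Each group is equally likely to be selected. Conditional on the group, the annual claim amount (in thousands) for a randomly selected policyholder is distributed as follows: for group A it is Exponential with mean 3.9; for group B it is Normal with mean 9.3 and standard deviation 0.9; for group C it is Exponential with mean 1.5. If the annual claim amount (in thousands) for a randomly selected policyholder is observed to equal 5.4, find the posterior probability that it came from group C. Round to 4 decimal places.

Likelihoods f(5.4 | ·): A: 0.0642103; B: 3.70787e-05; C: 0.0182158.
Posterior ∝ prior × likelihood. Numerator for C: 0.333333·0.0182158 = 0.00607194.
Normalizing constant: 0.333333·0.0642103 + 0.333333·3.70787e-05 + 0.333333·0.0182158 = 0.0274877.
P(C | observation) = 0.00607194 / 0.0274877 = 0.220896.

0.2209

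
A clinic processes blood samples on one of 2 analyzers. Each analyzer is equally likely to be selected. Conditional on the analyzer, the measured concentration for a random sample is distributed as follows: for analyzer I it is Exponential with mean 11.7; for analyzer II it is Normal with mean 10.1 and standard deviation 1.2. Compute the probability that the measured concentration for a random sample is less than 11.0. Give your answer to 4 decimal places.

Conditional on each analyzer, P(X < 11.0): I: 0.609439; II: 0.773373.
By total probability, P(X < 11.0) = 0.5·0.609439 + 0.5·0.773373 = 0.691406.

0.6914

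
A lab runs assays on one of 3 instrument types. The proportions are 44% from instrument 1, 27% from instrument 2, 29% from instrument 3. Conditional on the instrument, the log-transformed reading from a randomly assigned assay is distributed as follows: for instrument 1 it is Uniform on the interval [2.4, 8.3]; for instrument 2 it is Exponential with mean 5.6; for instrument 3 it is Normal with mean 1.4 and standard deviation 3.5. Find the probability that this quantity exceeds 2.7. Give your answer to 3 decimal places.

0.687

Conditional on each instrument, P(X > 2.7): 1: 0.949153; 2: 0.617459; 3: 0.355159.
By total probability, P(X > 2.7) = 0.44·0.949153 + 0.27·0.617459 + 0.29·0.355159 = 0.687337.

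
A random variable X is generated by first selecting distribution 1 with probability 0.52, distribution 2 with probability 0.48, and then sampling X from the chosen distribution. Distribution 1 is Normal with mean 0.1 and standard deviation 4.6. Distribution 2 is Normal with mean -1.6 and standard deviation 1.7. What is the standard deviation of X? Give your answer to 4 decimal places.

Per component, 1: μ=0.1, E[X²]=21.17; 2: μ=-1.6, E[X²]=5.45.
E[X] = 0.52·0.1 + 0.48·-1.6 = -0.716.
E[X²] = 0.52·21.17 + 0.48·5.45 = 13.6244.
Var(X) = E[X²] − (E[X])² = 13.6244 − 0.512656 = 13.1117.
SD(X) = √13.1117 = 3.62101.

3.6210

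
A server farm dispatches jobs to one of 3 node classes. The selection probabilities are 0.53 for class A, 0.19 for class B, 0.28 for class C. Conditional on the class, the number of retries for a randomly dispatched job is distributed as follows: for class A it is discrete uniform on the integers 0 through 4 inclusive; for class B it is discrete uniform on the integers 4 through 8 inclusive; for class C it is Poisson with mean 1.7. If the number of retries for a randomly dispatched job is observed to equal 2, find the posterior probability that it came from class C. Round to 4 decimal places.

Likelihoods P(X=2 | ·): A: 0.2; B: 0; C: 0.263978.
Posterior ∝ prior × likelihood. Numerator for C: 0.28·0.263978 = 0.0739138.
Normalizing constant: 0.53·0.2 + 0.19·0 + 0.28·0.263978 = 0.179914.
P(C | observation) = 0.0739138 / 0.179914 = 0.410829.

0.4108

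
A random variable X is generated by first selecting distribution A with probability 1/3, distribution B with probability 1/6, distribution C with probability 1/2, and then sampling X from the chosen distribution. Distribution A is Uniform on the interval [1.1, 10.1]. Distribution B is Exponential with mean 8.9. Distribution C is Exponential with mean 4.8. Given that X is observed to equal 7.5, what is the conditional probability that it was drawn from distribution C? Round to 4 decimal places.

Likelihoods f(7.5 | ·): A: 0.111111; B: 0.0483762; C: 0.043669.
Posterior ∝ prior × likelihood. Numerator for C: 0.5·0.043669 = 0.0218345.
Normalizing constant: 0.333333·0.111111 + 0.166667·0.0483762 + 0.5·0.043669 = 0.0669343.
P(C | observation) = 0.0218345 / 0.0669343 = 0.326208.

0.3262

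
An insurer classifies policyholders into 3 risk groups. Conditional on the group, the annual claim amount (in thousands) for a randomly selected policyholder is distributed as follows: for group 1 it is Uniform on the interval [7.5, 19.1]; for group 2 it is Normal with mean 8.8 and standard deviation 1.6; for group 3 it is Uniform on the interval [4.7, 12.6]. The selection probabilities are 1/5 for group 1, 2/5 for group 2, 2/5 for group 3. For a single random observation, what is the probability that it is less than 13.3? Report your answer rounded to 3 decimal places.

0.899

Conditional on each group, P(X < 13.3): 1: 0.5; 2: 0.997542; 3: 1.
By total probability, P(X < 13.3) = 0.2·0.5 + 0.4·0.997542 + 0.4·1 = 0.899017.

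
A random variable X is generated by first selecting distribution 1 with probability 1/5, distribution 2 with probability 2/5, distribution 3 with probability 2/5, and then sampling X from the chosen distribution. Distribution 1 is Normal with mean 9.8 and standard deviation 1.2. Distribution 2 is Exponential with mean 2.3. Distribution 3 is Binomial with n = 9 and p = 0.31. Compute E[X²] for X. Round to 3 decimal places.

27.612

For each component E[X²] = Var + (mean)², giving 1: 97.48; 2: 10.58; 3: 9.7092.
Overall E[X²] = 0.2·97.48 + 0.4·10.58 + 0.4·9.7092 = 27.6117.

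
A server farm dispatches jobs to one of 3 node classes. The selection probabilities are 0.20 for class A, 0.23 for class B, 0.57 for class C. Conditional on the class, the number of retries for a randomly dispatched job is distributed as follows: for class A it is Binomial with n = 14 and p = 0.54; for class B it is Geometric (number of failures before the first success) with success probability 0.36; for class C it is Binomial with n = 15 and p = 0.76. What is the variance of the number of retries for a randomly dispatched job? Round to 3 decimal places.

Per component, A: μ=7.56, E[X²]=60.6312; B: μ=1.77778, E[X²]=8.09877; C: μ=11.4, E[X²]=132.696.
E[X] = 0.2·7.56 + 0.23·1.77778 + 0.57·11.4 = 8.41889.
E[X²] = 0.2·60.6312 + 0.23·8.09877 + 0.57·132.696 = 89.6257.
Var(X) = E[X²] − (E[X])² = 89.6257 − 70.8777 = 18.748.

18.748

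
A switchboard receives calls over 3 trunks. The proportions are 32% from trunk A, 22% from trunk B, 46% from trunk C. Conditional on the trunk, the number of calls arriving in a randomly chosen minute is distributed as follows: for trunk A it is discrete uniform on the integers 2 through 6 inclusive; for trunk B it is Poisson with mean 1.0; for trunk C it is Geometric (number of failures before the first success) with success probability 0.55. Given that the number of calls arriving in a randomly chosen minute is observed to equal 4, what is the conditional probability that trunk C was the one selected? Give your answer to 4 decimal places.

0.1334

Likelihoods P(X=4 | ·): A: 0.2; B: 0.0153283; C: 0.0225534.
Posterior ∝ prior × likelihood. Numerator for C: 0.46·0.0225534 = 0.0103746.
Normalizing constant: 0.32·0.2 + 0.22·0.0153283 + 0.46·0.0225534 = 0.0777468.
P(C | observation) = 0.0103746 / 0.0777468 = 0.133441.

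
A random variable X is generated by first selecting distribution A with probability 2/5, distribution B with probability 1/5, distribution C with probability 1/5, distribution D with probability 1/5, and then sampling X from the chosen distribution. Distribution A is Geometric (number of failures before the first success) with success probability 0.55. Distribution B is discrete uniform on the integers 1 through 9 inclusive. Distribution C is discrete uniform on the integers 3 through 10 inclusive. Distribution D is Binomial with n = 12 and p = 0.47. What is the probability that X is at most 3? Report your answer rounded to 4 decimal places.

0.4966

Conditional on each component, P(X ≤ 3): A: 0.958994; B: 0.333333; C: 0.125; D: 0.106587.
By total probability, P(X ≤ 3) = 0.4·0.958994 + 0.2·0.333333 + 0.2·0.125 + 0.2·0.106587 = 0.496581.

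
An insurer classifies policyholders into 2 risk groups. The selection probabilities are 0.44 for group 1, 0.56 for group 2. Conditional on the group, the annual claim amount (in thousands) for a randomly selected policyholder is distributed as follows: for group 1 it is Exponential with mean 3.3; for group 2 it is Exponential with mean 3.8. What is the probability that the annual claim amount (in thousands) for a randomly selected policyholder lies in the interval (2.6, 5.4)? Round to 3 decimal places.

Conditional on each group, P(2.6 < X < 5.4): 1: 0.260122; 2: 0.263029.
By total probability, P(2.6 < X < 5.4) = 0.44·0.260122 + 0.56·0.263029 = 0.26175.

0.262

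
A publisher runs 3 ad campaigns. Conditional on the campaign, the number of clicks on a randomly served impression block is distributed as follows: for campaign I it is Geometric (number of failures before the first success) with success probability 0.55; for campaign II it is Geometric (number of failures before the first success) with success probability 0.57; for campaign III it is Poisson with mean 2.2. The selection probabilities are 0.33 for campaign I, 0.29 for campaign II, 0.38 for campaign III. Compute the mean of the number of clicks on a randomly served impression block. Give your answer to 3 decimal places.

1.325

Component means — I: 0.818182; II: 0.754386; III: 2.2.
E[X] = 0.33·0.818182 + 0.29·0.754386 + 0.38·2.2 = 1.32477.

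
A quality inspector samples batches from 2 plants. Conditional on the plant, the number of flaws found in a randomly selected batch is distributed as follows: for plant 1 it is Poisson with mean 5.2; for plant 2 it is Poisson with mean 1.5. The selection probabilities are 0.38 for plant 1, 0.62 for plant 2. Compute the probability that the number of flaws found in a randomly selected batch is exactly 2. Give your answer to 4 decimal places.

Conditional on each plant, P(X = 2): 1: 0.074584; 2: 0.251021.
By total probability, P(X = 2) = 0.38·0.074584 + 0.62·0.251021 = 0.183975.

0.1840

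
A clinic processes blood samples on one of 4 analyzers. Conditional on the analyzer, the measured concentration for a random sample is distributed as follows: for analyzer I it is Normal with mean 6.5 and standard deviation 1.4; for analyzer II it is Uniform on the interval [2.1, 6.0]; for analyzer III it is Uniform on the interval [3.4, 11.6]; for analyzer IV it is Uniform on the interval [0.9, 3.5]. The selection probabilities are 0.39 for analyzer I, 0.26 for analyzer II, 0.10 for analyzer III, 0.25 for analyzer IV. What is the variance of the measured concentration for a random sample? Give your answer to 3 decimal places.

5.480

Per component, I: μ=6.5, E[X²]=44.21; II: μ=4.05, E[X²]=17.67; III: μ=7.5, E[X²]=61.8533; IV: μ=2.2, E[X²]=5.40333.
E[X] = 0.39·6.5 + 0.26·4.05 + 0.1·7.5 + 0.25·2.2 = 4.888.
E[X²] = 0.39·44.21 + 0.26·17.67 + 0.1·61.8533 + 0.25·5.40333 = 29.3723.
Var(X) = E[X²] − (E[X])² = 29.3723 − 23.8925 = 5.47972.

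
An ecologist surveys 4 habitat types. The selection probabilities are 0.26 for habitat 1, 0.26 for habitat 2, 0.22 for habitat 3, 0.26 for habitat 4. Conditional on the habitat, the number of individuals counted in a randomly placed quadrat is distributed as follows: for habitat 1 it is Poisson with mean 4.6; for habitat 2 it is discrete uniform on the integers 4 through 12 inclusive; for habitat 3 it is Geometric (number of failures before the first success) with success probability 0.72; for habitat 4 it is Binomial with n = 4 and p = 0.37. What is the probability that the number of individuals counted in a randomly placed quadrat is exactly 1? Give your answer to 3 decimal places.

Conditional on each habitat, P(X = 1): 1: 0.0462384; 2: 0; 3: 0.2016; 4: 0.37007.
By total probability, P(X = 1) = 0.26·0.0462384 + 0.26·0 + 0.22·0.2016 + 0.26·0.37007 = 0.152592.

0.153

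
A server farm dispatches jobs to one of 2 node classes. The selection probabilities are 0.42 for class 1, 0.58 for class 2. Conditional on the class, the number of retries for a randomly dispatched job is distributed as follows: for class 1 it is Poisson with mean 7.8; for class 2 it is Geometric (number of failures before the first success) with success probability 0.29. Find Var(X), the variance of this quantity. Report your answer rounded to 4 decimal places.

15.1495

Per component, 1: μ=7.8, E[X²]=68.64; 2: μ=2.44828, E[X²]=14.4364.
E[X] = 0.42·7.8 + 0.58·2.44828 = 4.696.
E[X²] = 0.42·68.64 + 0.58·14.4364 = 37.2019.
Var(X) = E[X²] − (E[X])² = 37.2019 − 22.0524 = 15.1495.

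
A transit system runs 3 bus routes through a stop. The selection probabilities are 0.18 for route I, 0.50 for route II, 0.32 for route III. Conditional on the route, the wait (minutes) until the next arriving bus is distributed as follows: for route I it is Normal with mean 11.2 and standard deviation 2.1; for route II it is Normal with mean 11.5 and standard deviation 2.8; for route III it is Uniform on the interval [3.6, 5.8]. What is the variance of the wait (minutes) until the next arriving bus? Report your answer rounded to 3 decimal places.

Per component, I: μ=11.2, E[X²]=129.85; II: μ=11.5, E[X²]=140.09; III: μ=4.7, E[X²]=22.4933.
E[X] = 0.18·11.2 + 0.5·11.5 + 0.32·4.7 = 9.27.
E[X²] = 0.18·129.85 + 0.5·140.09 + 0.32·22.4933 = 100.616.
Var(X) = E[X²] − (E[X])² = 100.616 − 85.9329 = 14.683.

14.683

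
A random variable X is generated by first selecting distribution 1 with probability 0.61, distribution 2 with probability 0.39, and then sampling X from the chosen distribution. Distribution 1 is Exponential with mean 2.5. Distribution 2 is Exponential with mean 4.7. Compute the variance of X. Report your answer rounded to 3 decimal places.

Per component, 1: μ=2.5, E[X²]=12.5; 2: μ=4.7, E[X²]=44.18.
E[X] = 0.61·2.5 + 0.39·4.7 = 3.358.
E[X²] = 0.61·12.5 + 0.39·44.18 = 24.8552.
Var(X) = E[X²] − (E[X])² = 24.8552 − 11.2762 = 13.579.

13.579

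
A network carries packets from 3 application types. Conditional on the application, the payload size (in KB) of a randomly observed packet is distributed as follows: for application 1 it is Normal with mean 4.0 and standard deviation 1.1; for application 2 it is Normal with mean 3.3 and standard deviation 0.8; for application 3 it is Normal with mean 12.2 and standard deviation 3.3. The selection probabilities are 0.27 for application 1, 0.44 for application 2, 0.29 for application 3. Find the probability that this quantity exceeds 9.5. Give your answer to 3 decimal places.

Conditional on each application, P(X > 9.5): 1: 2.86652e-07; 2: 4.66294e-15; 3: 0.793373.
By total probability, P(X > 9.5) = 0.27·2.86652e-07 + 0.44·4.66294e-15 + 0.29·0.793373 = 0.230078.

0.230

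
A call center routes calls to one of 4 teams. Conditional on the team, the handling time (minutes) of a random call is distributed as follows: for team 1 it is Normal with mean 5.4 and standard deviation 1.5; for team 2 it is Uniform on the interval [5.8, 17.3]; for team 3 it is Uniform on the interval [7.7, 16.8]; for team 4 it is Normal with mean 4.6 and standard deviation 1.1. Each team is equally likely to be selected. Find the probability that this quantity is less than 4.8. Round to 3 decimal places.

0.229

Conditional on each team, P(X < 4.8): 1: 0.344578; 2: 0; 3: 0; 4: 0.572137.
By total probability, P(X < 4.8) = 0.25·0.344578 + 0.25·0 + 0.25·0 + 0.25·0.572137 = 0.229179.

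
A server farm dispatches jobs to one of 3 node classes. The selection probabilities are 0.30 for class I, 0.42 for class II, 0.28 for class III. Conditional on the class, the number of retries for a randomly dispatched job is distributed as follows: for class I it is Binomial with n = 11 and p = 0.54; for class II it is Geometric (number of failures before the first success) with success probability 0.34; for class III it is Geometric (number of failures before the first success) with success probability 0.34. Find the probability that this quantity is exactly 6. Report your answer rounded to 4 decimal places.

0.0905

Conditional on each class, P(X = 6): I: 0.235936; II: 0.0281023; III: 0.0281023.
By total probability, P(X = 6) = 0.3·0.235936 + 0.42·0.0281023 + 0.28·0.0281023 = 0.0904524.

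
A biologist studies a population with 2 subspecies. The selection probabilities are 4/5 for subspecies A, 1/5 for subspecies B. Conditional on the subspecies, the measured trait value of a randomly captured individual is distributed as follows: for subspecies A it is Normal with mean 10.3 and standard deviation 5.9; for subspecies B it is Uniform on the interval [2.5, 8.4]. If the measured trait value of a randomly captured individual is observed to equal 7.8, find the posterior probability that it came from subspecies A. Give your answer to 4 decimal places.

Likelihoods f(7.8 | ·): A: 0.0618116; B: 0.169492.
Posterior ∝ prior × likelihood. Numerator for A: 0.8·0.0618116 = 0.0494493.
Normalizing constant: 0.8·0.0618116 + 0.2·0.169492 = 0.0833476.
P(A | observation) = 0.0494493 / 0.0833476 = 0.59329.

0.5933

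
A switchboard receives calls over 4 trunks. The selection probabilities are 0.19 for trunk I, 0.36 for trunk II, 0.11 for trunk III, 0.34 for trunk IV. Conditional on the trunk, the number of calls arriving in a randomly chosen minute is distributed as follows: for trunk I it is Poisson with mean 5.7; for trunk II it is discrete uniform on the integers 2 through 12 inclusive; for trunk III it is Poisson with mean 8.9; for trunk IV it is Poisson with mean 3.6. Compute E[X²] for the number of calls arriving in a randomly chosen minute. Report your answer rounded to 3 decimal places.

For each component E[X²] = Var + (mean)², giving I: 38.19; II: 59; III: 88.11; IV: 16.56.
Overall E[X²] = 0.19·38.19 + 0.36·59 + 0.11·88.11 + 0.34·16.56 = 43.8186.

43.819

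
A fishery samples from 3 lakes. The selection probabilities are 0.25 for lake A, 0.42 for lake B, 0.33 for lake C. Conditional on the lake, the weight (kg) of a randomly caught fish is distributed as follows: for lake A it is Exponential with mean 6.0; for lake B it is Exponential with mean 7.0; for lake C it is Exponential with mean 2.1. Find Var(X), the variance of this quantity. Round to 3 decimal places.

35.723

Per component, A: μ=6, E[X²]=72; B: μ=7, E[X²]=98; C: μ=2.1, E[X²]=8.82.
E[X] = 0.25·6 + 0.42·7 + 0.33·2.1 = 5.133.
E[X²] = 0.25·72 + 0.42·98 + 0.33·8.82 = 62.0706.
Var(X) = E[X²] − (E[X])² = 62.0706 − 26.3477 = 35.7229.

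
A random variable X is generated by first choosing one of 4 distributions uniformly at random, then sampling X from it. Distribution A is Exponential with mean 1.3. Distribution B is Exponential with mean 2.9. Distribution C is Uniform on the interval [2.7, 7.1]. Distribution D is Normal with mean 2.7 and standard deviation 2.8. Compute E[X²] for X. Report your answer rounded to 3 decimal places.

For each component E[X²] = Var + (mean)², giving A: 3.38; B: 16.82; C: 25.6233; D: 15.13.
Overall E[X²] = 0.25·3.38 + 0.25·16.82 + 0.25·25.6233 + 0.25·15.13 = 15.2383.

15.238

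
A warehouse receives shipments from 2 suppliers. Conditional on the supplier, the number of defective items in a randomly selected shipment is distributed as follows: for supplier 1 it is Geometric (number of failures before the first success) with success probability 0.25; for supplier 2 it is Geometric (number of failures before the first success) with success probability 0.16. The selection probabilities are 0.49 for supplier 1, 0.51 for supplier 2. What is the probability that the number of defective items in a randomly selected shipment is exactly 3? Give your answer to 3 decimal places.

Conditional on each supplier, P(X = 3): 1: 0.105469; 2: 0.0948326.
By total probability, P(X = 3) = 0.49·0.105469 + 0.51·0.0948326 = 0.100044.

0.100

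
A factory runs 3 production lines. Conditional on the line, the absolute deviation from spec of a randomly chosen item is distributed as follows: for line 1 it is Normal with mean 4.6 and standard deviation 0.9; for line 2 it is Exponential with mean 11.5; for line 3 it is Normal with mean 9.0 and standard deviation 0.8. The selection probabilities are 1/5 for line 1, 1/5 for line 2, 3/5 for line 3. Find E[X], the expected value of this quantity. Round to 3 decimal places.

8.620

Component means — 1: 4.6; 2: 11.5; 3: 9.
E[X] = 0.2·4.6 + 0.2·11.5 + 0.6·9 = 8.62.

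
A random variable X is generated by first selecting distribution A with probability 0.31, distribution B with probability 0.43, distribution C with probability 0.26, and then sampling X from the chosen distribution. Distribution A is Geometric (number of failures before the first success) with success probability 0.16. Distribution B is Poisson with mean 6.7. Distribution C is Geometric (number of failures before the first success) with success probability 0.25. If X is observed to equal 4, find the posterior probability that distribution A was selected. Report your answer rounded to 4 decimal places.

0.2753

Likelihoods P(X=4 | ·): A: 0.0796594; B: 0.103351; C: 0.0791016.
Posterior ∝ prior × likelihood. Numerator for A: 0.31·0.0796594 = 0.0246944.
Normalizing constant: 0.31·0.0796594 + 0.43·0.103351 + 0.26·0.0791016 = 0.0897018.
P(A | observation) = 0.0246944 / 0.0897018 = 0.275295.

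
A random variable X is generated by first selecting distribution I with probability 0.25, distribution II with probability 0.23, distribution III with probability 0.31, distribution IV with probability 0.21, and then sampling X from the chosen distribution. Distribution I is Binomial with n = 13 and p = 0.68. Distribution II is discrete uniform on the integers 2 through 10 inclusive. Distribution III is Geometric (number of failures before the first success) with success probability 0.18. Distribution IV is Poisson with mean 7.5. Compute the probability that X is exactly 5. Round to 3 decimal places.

Conditional on each component, P(X = 5): I: 0.0205742; II: 0.111111; III: 0.0667332; IV: 0.109375.
By total probability, P(X = 5) = 0.25·0.0205742 + 0.23·0.111111 + 0.31·0.0667332 + 0.21·0.109375 = 0.0743551.

0.074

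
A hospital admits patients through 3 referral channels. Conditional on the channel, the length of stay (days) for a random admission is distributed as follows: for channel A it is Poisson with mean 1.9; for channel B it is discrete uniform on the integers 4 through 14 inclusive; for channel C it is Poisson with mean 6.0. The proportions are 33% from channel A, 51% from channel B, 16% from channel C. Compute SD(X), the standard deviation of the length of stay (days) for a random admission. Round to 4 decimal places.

4.0979

Per component, A: μ=1.9, E[X²]=5.51; B: μ=9, E[X²]=91; C: μ=6, E[X²]=42.
E[X] = 0.33·1.9 + 0.51·9 + 0.16·6 = 6.177.
E[X²] = 0.33·5.51 + 0.51·91 + 0.16·42 = 54.9483.
Var(X) = E[X²] − (E[X])² = 54.9483 − 38.1553 = 16.793.
SD(X) = √16.793 = 4.09792.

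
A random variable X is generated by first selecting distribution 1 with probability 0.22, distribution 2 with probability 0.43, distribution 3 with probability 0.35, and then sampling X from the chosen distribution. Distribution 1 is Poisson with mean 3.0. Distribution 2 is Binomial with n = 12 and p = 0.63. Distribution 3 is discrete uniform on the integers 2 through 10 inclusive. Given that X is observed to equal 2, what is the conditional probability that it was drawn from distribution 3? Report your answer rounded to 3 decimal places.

0.438

Likelihoods P(X=2 | ·): 1: 0.224042; 2: 0.00125963; 3: 0.111111.
Posterior ∝ prior × likelihood. Numerator for 3: 0.35·0.111111 = 0.0388889.
Normalizing constant: 0.22·0.224042 + 0.43·0.00125963 + 0.35·0.111111 = 0.0887197.
P(3 | observation) = 0.0388889 / 0.0887197 = 0.438334.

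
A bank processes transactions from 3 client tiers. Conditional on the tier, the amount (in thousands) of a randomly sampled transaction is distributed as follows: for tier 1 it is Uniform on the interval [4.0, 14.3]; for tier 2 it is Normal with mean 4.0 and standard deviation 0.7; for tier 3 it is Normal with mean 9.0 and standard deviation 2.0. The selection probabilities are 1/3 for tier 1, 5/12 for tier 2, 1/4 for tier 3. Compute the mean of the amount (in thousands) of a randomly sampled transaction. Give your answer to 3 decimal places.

Component means — 1: 9.15; 2: 4; 3: 9.
E[X] = 0.333333·9.15 + 0.416667·4 + 0.25·9 = 6.96667.

6.967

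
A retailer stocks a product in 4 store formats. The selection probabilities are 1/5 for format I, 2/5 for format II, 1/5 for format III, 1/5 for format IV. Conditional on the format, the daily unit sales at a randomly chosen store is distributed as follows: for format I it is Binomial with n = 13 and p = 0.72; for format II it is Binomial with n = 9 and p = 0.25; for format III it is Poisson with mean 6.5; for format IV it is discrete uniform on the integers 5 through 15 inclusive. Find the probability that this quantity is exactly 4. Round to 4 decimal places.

Conditional on each format, P(X = 4): I: 0.00203263; II: 0.116798; III: 0.111822; IV: 0.
By total probability, P(X = 4) = 0.2·0.00203263 + 0.4·0.116798 + 0.2·0.111822 + 0.2·0 = 0.0694903.

0.0695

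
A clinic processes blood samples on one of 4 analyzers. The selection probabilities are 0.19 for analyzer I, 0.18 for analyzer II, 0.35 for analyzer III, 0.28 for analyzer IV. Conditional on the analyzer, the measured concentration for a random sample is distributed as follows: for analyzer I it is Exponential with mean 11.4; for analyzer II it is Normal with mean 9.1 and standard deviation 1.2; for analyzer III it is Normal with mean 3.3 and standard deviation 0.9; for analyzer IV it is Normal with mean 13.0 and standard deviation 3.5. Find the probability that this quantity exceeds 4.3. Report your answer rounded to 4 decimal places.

0.6351

Conditional on each analyzer, P(X > 4.3): I: 0.685784; II: 0.999968; III: 0.13326; IV: 0.993535.
By total probability, P(X > 4.3) = 0.19·0.685784 + 0.18·0.999968 + 0.35·0.13326 + 0.28·0.993535 = 0.635124.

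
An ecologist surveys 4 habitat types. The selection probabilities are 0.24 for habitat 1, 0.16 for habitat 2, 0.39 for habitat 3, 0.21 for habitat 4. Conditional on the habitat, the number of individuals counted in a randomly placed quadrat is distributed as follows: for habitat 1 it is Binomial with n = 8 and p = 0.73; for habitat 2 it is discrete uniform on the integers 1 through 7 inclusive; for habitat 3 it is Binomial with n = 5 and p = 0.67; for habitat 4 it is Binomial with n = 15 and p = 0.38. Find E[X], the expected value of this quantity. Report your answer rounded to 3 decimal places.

Component means — 1: 5.84; 2: 4; 3: 3.35; 4: 5.7.
E[X] = 0.24·5.84 + 0.16·4 + 0.39·3.35 + 0.21·5.7 = 4.5451.

4.545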